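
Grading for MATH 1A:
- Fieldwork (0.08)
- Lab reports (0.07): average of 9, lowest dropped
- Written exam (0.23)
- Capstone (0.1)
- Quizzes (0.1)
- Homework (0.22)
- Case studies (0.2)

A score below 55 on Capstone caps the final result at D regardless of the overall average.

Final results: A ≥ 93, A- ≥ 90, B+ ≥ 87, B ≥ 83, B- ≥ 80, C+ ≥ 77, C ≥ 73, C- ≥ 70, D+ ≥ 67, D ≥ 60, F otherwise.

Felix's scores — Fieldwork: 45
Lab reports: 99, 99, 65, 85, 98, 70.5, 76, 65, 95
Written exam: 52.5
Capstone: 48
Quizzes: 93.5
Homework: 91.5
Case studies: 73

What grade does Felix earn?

D

Lab reports: drop 65 → average of remaining 8 = 687.5/8 = 85.9375
Capstone score 48 < 55: minimum not met.
Weighted total:
  Fieldwork 45 × 0.08 = 3.6
  Lab reports 85.9375 × 0.07 = 6.015625
  Written exam 52.5 × 0.23 = 12.075
  Capstone 48 × 0.1 = 4.8
  Quizzes 93.5 × 0.1 = 9.35
  Homework 91.5 × 0.22 = 20.13
  Case studies 73 × 0.2 = 14.6
Sum = 70.570625
70.570625 would be C-; cap at D applies → D.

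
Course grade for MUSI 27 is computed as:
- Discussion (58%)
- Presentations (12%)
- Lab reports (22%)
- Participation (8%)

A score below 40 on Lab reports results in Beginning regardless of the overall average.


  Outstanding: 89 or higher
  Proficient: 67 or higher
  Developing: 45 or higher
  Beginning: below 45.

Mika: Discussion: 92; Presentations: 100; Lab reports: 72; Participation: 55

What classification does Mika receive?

Lab reports score 72 ≥ 40: minimum met.
Weighted total:
  Discussion 92 × 0.58 = 53.36
  Presentations 100 × 0.12 = 12
  Lab reports 72 × 0.22 = 15.84
  Participation 55 × 0.08 = 4.4
Sum = 85.6
85.6 is ≥ 67 and < 89 → Proficient

Proficient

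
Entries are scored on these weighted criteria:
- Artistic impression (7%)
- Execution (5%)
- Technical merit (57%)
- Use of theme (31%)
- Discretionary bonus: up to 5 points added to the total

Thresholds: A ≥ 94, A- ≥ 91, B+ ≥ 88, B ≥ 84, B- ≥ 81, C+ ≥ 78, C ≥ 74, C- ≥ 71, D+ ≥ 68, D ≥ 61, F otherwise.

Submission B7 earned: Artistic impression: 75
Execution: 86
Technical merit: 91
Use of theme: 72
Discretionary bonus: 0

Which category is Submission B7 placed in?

B-

Weighted total:
  Artistic impression 75 × 0.07 = 5.25
  Execution 86 × 0.05 = 4.3
  Technical merit 91 × 0.57 = 51.87
  Use of theme 72 × 0.31 = 22.32
Sum = 83.74
Discretionary bonus: 83.74 + 0 = 83.74
83.74 is ≥ 81 and < 84 → B-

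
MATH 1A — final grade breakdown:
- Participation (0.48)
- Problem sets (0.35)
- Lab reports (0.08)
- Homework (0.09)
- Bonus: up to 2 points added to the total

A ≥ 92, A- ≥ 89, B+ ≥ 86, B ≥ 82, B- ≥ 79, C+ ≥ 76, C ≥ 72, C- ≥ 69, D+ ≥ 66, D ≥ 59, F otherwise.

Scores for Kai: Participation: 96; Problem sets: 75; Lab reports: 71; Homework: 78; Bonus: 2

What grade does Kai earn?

Weighted total:
  Participation 96 × 0.48 = 46.08
  Problem sets 75 × 0.35 = 26.25
  Lab reports 71 × 0.08 = 5.68
  Homework 78 × 0.09 = 7.02
Sum = 85.03
Bonus: 85.03 + 2 = 87.03
87.03 is ≥ 86 and < 89 → B+

B+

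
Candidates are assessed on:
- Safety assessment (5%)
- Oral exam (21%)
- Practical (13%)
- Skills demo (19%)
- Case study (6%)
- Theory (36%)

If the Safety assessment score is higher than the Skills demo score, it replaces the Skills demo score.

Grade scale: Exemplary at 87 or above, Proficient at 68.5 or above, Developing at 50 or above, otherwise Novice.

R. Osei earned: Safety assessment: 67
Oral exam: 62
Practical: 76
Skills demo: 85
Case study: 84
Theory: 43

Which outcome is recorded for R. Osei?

Developing

Safety assessment (67) ≤ Skills demo (85), so Skills demo stays at 85.
Weighted total:
  Safety assessment 67 × 0.05 = 3.35
  Oral exam 62 × 0.21 = 13.02
  Practical 76 × 0.13 = 9.88
  Skills demo 85 × 0.19 = 16.15
  Case study 84 × 0.06 = 5.04
  Theory 43 × 0.36 = 15.48
Sum = 62.92
62.92 is ≥ 50 and < 68.5 → Developing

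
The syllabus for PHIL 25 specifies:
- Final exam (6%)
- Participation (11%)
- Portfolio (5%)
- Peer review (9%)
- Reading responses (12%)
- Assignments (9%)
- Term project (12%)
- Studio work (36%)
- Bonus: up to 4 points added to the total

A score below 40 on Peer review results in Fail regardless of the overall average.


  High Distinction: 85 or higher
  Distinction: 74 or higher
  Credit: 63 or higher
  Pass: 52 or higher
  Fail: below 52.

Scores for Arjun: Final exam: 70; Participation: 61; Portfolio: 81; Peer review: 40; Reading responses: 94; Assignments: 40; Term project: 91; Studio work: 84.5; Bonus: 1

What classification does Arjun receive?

Distinction

Peer review score 40 ≥ 40: minimum met.
Weighted total:
  Final exam 70 × 0.06 = 4.2
  Participation 61 × 0.11 = 6.71
  Portfolio 81 × 0.05 = 4.05
  Peer review 40 × 0.09 = 3.6
  Reading responses 94 × 0.12 = 11.28
  Assignments 40 × 0.09 = 3.6
  Term project 91 × 0.12 = 10.92
  Studio work 84.5 × 0.36 = 30.42
Sum = 74.78
Bonus: 74.78 + 1 = 75.78
75.78 is ≥ 74 and < 85 → Distinction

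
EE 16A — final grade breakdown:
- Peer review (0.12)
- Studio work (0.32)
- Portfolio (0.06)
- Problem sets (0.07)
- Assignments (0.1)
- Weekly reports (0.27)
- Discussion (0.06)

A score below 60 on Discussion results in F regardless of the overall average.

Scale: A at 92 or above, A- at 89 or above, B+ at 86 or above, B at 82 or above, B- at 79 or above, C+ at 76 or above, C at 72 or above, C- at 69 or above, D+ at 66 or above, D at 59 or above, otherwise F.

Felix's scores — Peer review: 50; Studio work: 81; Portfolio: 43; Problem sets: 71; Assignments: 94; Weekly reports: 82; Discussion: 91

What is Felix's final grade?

C+

Discussion score 91 ≥ 60: minimum met.
Weighted total:
  Peer review 50 × 0.12 = 6
  Studio work 81 × 0.32 = 25.92
  Portfolio 43 × 0.06 = 2.58
  Problem sets 71 × 0.07 = 4.97
  Assignments 94 × 0.1 = 9.4
  Weekly reports 82 × 0.27 = 22.14
  Discussion 91 × 0.06 = 5.46
Sum = 76.47
76.47 is ≥ 76 and < 79 → C+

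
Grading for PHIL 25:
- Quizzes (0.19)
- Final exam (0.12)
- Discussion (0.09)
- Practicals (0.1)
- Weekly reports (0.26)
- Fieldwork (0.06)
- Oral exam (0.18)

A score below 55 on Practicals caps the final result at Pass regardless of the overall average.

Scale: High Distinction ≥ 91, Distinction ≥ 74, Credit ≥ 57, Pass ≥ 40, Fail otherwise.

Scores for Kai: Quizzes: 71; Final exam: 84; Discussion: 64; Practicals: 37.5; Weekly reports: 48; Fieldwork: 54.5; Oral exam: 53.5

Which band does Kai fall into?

Practicals score 37.5 < 55: minimum not met.
Weighted total:
  Quizzes 71 × 0.19 = 13.49
  Final exam 84 × 0.12 = 10.08
  Discussion 64 × 0.09 = 5.76
  Practicals 37.5 × 0.1 = 3.75
  Weekly reports 48 × 0.26 = 12.48
  Fieldwork 54.5 × 0.06 = 3.27
  Oral exam 53.5 × 0.18 = 9.63
Sum = 58.46
58.46 would be Credit; cap at Pass applies → Pass.

Pass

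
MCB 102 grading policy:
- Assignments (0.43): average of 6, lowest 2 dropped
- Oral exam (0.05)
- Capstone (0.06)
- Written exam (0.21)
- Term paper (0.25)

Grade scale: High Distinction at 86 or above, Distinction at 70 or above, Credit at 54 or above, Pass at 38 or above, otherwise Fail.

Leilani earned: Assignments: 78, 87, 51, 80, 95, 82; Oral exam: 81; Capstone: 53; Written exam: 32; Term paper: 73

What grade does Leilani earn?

Assignments: drop 51, 78 → average of remaining 4 = 344/4 = 86
Weighted total:
  Assignments 86 × 0.43 = 36.98
  Oral exam 81 × 0.05 = 4.05
  Capstone 53 × 0.06 = 3.18
  Written exam 32 × 0.21 = 6.72
  Term paper 73 × 0.25 = 18.25
Sum = 69.18
69.18 is ≥ 54 and < 70 → Credit

Credit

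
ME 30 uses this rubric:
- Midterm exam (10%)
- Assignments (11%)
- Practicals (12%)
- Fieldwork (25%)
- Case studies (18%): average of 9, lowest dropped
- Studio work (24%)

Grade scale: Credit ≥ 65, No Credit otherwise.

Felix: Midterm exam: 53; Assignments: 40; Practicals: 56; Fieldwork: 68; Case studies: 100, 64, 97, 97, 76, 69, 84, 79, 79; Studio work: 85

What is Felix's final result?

Credit

Case studies: drop 64 → average of remaining 8 = 681/8 = 85.125
Weighted total:
  Midterm exam 53 × 0.1 = 5.3
  Assignments 40 × 0.11 = 4.4
  Practicals 56 × 0.12 = 6.72
  Fieldwork 68 × 0.25 = 17
  Case studies 85.125 × 0.18 = 15.3225
  Studio work 85 × 0.24 = 20.4
Sum = 69.1425
69.1425 ≥ 65 → Credit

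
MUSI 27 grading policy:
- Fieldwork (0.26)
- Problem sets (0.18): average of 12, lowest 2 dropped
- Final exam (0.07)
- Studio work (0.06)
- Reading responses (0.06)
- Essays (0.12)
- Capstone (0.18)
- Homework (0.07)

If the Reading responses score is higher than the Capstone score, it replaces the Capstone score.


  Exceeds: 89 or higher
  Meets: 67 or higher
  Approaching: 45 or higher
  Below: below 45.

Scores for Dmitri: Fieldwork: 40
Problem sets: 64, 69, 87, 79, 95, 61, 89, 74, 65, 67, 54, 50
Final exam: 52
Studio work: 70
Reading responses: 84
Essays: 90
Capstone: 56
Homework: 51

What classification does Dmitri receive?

Problem sets: drop 50, 54 → average of remaining 10 = 750/10 = 75
Reading responses (84) > Capstone (56), so Capstone counts as 84.
Weighted total:
  Fieldwork 40 × 0.26 = 10.4
  Problem sets 75 × 0.18 = 13.5
  Final exam 52 × 0.07 = 3.64
  Studio work 70 × 0.06 = 4.2
  Reading responses 84 × 0.06 = 5.04
  Essays 90 × 0.12 = 10.8
  Capstone 84 × 0.18 = 15.12
  Homework 51 × 0.07 = 3.57
Sum = 66.27
66.27 is ≥ 45 and < 67 → Approaching

Approaching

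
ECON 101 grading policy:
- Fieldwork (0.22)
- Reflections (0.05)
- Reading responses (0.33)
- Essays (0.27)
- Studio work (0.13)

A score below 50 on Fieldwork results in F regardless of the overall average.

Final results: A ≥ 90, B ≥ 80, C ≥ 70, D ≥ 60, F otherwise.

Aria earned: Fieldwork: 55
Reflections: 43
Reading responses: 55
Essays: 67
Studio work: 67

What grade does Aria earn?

F

Fieldwork score 55 ≥ 50: minimum met.
Weighted total:
  Fieldwork 55 × 0.22 = 12.1
  Reflections 43 × 0.05 = 2.15
  Reading responses 55 × 0.33 = 18.15
  Essays 67 × 0.27 = 18.09
  Studio work 67 × 0.13 = 8.71
Sum = 59.2
59.2 < 60 → F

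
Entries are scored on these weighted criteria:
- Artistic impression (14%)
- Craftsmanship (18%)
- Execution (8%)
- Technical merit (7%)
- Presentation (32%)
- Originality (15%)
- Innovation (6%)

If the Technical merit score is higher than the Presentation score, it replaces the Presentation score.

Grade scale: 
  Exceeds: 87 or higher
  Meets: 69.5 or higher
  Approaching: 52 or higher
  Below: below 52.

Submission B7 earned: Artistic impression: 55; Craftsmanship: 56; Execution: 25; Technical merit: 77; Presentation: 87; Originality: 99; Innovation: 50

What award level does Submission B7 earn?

Meets

Technical merit (77) ≤ Presentation (87), so Presentation stays at 87.
Weighted total:
  Artistic impression 55 × 0.14 = 7.7
  Craftsmanship 56 × 0.18 = 10.08
  Execution 25 × 0.08 = 2
  Technical merit 77 × 0.07 = 5.39
  Presentation 87 × 0.32 = 27.84
  Originality 99 × 0.15 = 14.85
  Innovation 50 × 0.06 = 3
Sum = 70.86
70.86 is ≥ 69.5 and < 87 → Meets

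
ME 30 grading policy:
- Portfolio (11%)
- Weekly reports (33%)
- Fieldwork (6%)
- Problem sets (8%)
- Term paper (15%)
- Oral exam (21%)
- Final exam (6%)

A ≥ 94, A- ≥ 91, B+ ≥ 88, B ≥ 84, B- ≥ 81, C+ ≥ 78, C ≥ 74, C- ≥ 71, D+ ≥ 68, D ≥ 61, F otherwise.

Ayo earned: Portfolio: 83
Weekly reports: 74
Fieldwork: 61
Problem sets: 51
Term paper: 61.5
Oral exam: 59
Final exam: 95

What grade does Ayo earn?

Weighted total:
  Portfolio 83 × 0.11 = 9.13
  Weekly reports 74 × 0.33 = 24.42
  Fieldwork 61 × 0.06 = 3.66
  Problem sets 51 × 0.08 = 4.08
  Term paper 61.5 × 0.15 = 9.225
  Oral exam 59 × 0.21 = 12.39
  Final exam 95 × 0.06 = 5.7
Sum = 68.605
68.605 is ≥ 68 and < 71 → D+

D+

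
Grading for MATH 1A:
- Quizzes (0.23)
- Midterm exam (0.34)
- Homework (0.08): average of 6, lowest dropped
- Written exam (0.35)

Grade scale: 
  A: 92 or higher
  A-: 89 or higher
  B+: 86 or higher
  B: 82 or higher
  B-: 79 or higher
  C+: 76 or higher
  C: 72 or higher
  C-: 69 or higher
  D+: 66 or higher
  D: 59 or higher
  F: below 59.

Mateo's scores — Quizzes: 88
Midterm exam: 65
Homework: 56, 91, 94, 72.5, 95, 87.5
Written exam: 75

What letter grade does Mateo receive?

C

Homework: drop 56 → average of remaining 5 = 440/5 = 88
Weighted total:
  Quizzes 88 × 0.23 = 20.24
  Midterm exam 65 × 0.34 = 22.1
  Homework 88 × 0.08 = 7.04
  Written exam 75 × 0.35 = 26.25
Sum = 75.63
75.63 is ≥ 72 and < 76 → C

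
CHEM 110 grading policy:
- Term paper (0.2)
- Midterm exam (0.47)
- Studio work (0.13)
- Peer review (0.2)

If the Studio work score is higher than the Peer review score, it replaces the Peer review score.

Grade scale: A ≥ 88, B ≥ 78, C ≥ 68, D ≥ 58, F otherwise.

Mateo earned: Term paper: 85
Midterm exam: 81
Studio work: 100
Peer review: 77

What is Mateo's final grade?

Studio work (100) > Peer review (77), so Peer review counts as 100.
Weighted total:
  Term paper 85 × 0.2 = 17
  Midterm exam 81 × 0.47 = 38.07
  Studio work 100 × 0.13 = 13
  Peer review 100 × 0.2 = 20
Sum = 88.07
88.07 ≥ 88 → A

A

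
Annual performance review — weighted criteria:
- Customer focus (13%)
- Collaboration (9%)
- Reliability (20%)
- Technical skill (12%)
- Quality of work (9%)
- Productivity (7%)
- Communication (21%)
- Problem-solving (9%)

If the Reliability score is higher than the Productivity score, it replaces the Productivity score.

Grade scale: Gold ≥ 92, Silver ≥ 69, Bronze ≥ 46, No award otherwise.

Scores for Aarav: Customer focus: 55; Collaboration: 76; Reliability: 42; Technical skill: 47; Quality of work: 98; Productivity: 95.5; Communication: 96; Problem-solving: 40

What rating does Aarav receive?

Reliability (42) ≤ Productivity (95.5), so Productivity stays at 95.5.
Weighted total:
  Customer focus 55 × 0.13 = 7.15
  Collaboration 76 × 0.09 = 6.84
  Reliability 42 × 0.2 = 8.4
  Technical skill 47 × 0.12 = 5.64
  Quality of work 98 × 0.09 = 8.82
  Productivity 95.5 × 0.07 = 6.685
  Communication 96 × 0.21 = 20.16
  Problem-solving 40 × 0.09 = 3.6
Sum = 67.295
67.295 is ≥ 46 and < 69 → Bronze

Bronze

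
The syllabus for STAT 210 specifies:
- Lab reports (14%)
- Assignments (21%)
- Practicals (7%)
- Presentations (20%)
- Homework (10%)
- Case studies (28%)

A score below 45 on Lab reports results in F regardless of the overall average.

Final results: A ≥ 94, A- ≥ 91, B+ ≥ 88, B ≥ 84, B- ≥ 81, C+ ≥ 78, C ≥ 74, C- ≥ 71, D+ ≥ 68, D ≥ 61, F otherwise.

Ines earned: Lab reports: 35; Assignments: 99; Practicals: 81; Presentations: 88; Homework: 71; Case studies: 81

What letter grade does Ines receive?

Lab reports score 35 < 45: minimum not met.
Weighted total:
  Lab reports 35 × 0.14 = 4.9
  Assignments 99 × 0.21 = 20.79
  Practicals 81 × 0.07 = 5.67
  Presentations 88 × 0.2 = 17.6
  Homework 71 × 0.1 = 7.1
  Case studies 81 × 0.28 = 22.68
Sum = 78.74
Because the Lab reports minimum was not met, the result is F.

F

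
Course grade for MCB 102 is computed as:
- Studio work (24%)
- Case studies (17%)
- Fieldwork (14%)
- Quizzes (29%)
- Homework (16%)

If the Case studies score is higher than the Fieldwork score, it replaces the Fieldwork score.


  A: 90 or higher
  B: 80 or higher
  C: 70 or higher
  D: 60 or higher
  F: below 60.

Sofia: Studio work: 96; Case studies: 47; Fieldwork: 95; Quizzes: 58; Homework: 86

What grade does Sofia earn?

Case studies (47) ≤ Fieldwork (95), so Fieldwork stays at 95.
Weighted total:
  Studio work 96 × 0.24 = 23.04
  Case studies 47 × 0.17 = 7.99
  Fieldwork 95 × 0.14 = 13.3
  Quizzes 58 × 0.29 = 16.82
  Homework 86 × 0.16 = 13.76
Sum = 74.91
74.91 is ≥ 70 and < 80 → C

C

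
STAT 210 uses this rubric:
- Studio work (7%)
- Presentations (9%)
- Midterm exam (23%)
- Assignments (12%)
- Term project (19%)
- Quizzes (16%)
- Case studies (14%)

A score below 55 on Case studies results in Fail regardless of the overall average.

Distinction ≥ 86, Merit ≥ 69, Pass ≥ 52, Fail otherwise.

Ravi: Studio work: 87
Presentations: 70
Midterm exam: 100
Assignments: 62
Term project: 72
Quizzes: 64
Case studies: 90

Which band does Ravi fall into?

Merit

Case studies score 90 ≥ 55: minimum met.
Weighted total:
  Studio work 87 × 0.07 = 6.09
  Presentations 70 × 0.09 = 6.3
  Midterm exam 100 × 0.23 = 23
  Assignments 62 × 0.12 = 7.44
  Term project 72 × 0.19 = 13.68
  Quizzes 64 × 0.16 = 10.24
  Case studies 90 × 0.14 = 12.6
Sum = 79.35
79.35 is ≥ 69 and < 86 → Merit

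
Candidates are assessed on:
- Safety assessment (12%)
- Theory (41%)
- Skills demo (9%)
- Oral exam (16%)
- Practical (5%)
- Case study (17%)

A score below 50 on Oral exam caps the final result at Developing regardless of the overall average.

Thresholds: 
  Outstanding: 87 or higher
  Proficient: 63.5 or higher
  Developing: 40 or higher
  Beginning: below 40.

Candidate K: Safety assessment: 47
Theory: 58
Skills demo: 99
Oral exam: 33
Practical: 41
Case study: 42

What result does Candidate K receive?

Developing

Oral exam score 33 < 50: minimum not met.
Weighted total:
  Safety assessment 47 × 0.12 = 5.64
  Theory 58 × 0.41 = 23.78
  Skills demo 99 × 0.09 = 8.91
  Oral exam 33 × 0.16 = 5.28
  Practical 41 × 0.05 = 2.05
  Case study 42 × 0.17 = 7.14
Sum = 52.8
52.8 would be Developing; cap at Developing applies → Developing.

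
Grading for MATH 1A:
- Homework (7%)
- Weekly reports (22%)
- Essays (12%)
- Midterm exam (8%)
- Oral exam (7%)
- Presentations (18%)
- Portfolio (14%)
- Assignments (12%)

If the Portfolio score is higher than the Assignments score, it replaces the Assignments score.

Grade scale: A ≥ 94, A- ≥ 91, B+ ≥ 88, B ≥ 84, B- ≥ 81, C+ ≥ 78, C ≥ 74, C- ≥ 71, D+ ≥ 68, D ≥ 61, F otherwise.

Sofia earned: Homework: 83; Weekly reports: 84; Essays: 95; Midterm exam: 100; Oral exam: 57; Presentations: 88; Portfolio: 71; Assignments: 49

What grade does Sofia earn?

Portfolio (71) > Assignments (49), so Assignments counts as 71.
Weighted total:
  Homework 83 × 0.07 = 5.81
  Weekly reports 84 × 0.22 = 18.48
  Essays 95 × 0.12 = 11.4
  Midterm exam 100 × 0.08 = 8
  Oral exam 57 × 0.07 = 3.99
  Presentations 88 × 0.18 = 15.84
  Portfolio 71 × 0.14 = 9.94
  Assignments 71 × 0.12 = 8.52
Sum = 81.98
81.98 is ≥ 81 and < 84 → B-

B-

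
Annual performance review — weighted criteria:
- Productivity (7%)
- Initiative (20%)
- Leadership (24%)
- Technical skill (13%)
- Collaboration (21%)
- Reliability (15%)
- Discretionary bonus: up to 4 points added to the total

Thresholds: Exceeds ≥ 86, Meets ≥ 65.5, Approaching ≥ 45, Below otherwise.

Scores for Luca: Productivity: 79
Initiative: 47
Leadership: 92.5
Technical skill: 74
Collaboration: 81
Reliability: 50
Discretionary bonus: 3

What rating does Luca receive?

Meets

Weighted total:
  Productivity 79 × 0.07 = 5.53
  Initiative 47 × 0.2 = 9.4
  Leadership 92.5 × 0.24 = 22.2
  Technical skill 74 × 0.13 = 9.62
  Collaboration 81 × 0.21 = 17.01
  Reliability 50 × 0.15 = 7.5
Sum = 71.26
Discretionary bonus: 71.26 + 3 = 74.26
74.26 is ≥ 65.5 and < 86 → Meets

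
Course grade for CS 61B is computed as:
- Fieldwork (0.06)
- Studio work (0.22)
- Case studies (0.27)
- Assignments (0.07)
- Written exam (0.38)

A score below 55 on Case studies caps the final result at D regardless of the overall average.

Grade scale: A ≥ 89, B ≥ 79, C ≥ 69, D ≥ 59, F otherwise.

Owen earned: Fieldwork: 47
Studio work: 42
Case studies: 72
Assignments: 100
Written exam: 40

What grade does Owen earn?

F

Case studies score 72 ≥ 55: minimum met.
Weighted total:
  Fieldwork 47 × 0.06 = 2.82
  Studio work 42 × 0.22 = 9.24
  Case studies 72 × 0.27 = 19.44
  Assignments 100 × 0.07 = 7
  Written exam 40 × 0.38 = 15.2
Sum = 53.7
53.7 < 59 → F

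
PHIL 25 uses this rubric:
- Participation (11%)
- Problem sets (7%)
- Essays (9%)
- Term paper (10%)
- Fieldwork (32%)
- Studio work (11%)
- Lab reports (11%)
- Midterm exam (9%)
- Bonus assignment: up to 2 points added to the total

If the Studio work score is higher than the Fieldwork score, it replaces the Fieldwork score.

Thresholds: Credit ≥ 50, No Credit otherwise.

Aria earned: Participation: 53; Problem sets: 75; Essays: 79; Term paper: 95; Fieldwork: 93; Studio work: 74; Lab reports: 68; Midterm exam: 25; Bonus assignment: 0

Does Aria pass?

Credit

Studio work (74) ≤ Fieldwork (93), so Fieldwork stays at 93.
Weighted total:
  Participation 53 × 0.11 = 5.83
  Problem sets 75 × 0.07 = 5.25
  Essays 79 × 0.09 = 7.11
  Term paper 95 × 0.1 = 9.5
  Fieldwork 93 × 0.32 = 29.76
  Studio work 74 × 0.11 = 8.14
  Lab reports 68 × 0.11 = 7.48
  Midterm exam 25 × 0.09 = 2.25
Sum = 75.32
Bonus assignment: 75.32 + 0 = 75.32
75.32 ≥ 50 → Credit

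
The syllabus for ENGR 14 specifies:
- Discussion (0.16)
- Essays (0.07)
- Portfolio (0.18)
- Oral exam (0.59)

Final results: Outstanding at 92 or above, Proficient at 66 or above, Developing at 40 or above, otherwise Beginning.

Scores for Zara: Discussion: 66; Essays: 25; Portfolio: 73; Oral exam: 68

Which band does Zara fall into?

Developing

Weighted total:
  Discussion 66 × 0.16 = 10.56
  Essays 25 × 0.07 = 1.75
  Portfolio 73 × 0.18 = 13.14
  Oral exam 68 × 0.59 = 40.12
Sum = 65.57
65.57 is ≥ 40 and < 66 → Developing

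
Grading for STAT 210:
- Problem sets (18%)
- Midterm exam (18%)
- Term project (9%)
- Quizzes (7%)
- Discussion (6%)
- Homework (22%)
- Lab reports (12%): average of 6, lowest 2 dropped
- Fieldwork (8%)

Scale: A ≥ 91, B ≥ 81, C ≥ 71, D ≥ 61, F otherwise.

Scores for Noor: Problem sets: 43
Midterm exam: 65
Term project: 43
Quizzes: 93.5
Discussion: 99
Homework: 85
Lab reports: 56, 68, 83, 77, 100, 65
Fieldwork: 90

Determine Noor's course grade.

C

Lab reports: drop 56, 65 → average of remaining 4 = 328/4 = 82
Weighted total:
  Problem sets 43 × 0.18 = 7.74
  Midterm exam 65 × 0.18 = 11.7
  Term project 43 × 0.09 = 3.87
  Quizzes 93.5 × 0.07 = 6.545
  Discussion 99 × 0.06 = 5.94
  Homework 85 × 0.22 = 18.7
  Lab reports 82 × 0.12 = 9.84
  Fieldwork 90 × 0.08 = 7.2
Sum = 71.535
71.535 is ≥ 71 and < 81 → C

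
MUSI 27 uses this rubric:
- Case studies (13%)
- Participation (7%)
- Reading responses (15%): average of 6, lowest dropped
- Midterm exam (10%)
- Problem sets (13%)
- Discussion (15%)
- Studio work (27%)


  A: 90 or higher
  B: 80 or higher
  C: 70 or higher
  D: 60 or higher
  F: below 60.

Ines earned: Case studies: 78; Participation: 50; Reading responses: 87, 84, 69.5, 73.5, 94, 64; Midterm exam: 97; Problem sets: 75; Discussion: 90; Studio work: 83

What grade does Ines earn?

Reading responses: drop 64 → average of remaining 5 = 408/5 = 81.6
Weighted total:
  Case studies 78 × 0.13 = 10.14
  Participation 50 × 0.07 = 3.5
  Reading responses 81.6 × 0.15 = 12.24
  Midterm exam 97 × 0.1 = 9.7
  Problem sets 75 × 0.13 = 9.75
  Discussion 90 × 0.15 = 13.5
  Studio work 83 × 0.27 = 22.41
Sum = 81.24
81.24 is ≥ 80 and < 90 → B

B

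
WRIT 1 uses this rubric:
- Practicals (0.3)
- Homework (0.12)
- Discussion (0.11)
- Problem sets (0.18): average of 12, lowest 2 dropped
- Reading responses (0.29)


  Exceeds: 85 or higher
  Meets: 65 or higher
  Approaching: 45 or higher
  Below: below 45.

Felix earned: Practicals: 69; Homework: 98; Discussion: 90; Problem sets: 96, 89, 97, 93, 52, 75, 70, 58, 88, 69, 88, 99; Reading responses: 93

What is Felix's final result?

Problem sets: drop 52, 58 → average of remaining 10 = 864/10 = 86.4
Weighted total:
  Practicals 69 × 0.3 = 20.7
  Homework 98 × 0.12 = 11.76
  Discussion 90 × 0.11 = 9.9
  Problem sets 86.4 × 0.18 = 15.552
  Reading responses 93 × 0.29 = 26.97
Sum = 84.882
84.882 is ≥ 65 and < 85 → Meets

Meets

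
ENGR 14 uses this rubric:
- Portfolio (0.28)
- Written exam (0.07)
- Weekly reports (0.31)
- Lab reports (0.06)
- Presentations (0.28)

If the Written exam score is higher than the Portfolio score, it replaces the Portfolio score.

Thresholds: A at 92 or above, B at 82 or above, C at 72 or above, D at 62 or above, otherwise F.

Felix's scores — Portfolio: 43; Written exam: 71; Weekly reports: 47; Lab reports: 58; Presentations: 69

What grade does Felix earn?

D

Written exam (71) > Portfolio (43), so Portfolio counts as 71.
Weighted total:
  Portfolio 71 × 0.28 = 19.88
  Written exam 71 × 0.07 = 4.97
  Weekly reports 47 × 0.31 = 14.57
  Lab reports 58 × 0.06 = 3.48
  Presentations 69 × 0.28 = 19.32
Sum = 62.22
62.22 is ≥ 62 and < 72 → D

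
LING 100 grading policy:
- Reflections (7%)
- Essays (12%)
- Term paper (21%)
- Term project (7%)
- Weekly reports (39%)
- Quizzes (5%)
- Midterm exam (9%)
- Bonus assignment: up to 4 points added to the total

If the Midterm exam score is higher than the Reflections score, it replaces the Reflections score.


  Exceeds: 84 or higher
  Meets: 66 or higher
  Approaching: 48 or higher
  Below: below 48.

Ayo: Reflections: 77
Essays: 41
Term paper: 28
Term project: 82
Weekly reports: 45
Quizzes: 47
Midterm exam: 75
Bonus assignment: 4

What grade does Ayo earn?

Midterm exam (75) ≤ Reflections (77), so Reflections stays at 77.
Weighted total:
  Reflections 77 × 0.07 = 5.39
  Essays 41 × 0.12 = 4.92
  Term paper 28 × 0.21 = 5.88
  Term project 82 × 0.07 = 5.74
  Weekly reports 45 × 0.39 = 17.55
  Quizzes 47 × 0.05 = 2.35
  Midterm exam 75 × 0.09 = 6.75
Sum = 48.58
Bonus assignment: 48.58 + 4 = 52.58
52.58 is ≥ 48 and < 66 → Approaching

Approaching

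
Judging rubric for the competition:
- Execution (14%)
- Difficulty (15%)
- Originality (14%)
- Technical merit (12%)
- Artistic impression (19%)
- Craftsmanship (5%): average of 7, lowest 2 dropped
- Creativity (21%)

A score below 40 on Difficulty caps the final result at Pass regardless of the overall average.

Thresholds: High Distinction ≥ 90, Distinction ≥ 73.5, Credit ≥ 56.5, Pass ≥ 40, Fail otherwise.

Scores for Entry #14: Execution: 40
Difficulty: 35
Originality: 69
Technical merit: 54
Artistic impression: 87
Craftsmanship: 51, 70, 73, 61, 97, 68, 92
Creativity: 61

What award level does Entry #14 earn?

Craftsmanship: drop 51, 61 → average of remaining 5 = 400/5 = 80
Difficulty score 35 < 40: minimum not met.
Weighted total:
  Execution 40 × 0.14 = 5.6
  Difficulty 35 × 0.15 = 5.25
  Originality 69 × 0.14 = 9.66
  Technical merit 54 × 0.12 = 6.48
  Artistic impression 87 × 0.19 = 16.53
  Craftsmanship 80 × 0.05 = 4
  Creativity 61 × 0.21 = 12.81
Sum = 60.33
60.33 would be Credit; cap at Pass applies → Pass.

Pass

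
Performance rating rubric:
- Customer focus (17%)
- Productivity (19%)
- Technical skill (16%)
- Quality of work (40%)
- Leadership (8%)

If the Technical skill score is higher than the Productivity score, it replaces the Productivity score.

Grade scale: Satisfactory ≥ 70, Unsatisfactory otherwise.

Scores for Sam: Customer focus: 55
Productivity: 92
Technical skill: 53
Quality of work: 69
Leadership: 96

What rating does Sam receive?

Technical skill (53) ≤ Productivity (92), so Productivity stays at 92.
Weighted total:
  Customer focus 55 × 0.17 = 9.35
  Productivity 92 × 0.19 = 17.48
  Technical skill 53 × 0.16 = 8.48
  Quality of work 69 × 0.4 = 27.6
  Leadership 96 × 0.08 = 7.68
Sum = 70.59
70.59 ≥ 70 → Satisfactory

Satisfactory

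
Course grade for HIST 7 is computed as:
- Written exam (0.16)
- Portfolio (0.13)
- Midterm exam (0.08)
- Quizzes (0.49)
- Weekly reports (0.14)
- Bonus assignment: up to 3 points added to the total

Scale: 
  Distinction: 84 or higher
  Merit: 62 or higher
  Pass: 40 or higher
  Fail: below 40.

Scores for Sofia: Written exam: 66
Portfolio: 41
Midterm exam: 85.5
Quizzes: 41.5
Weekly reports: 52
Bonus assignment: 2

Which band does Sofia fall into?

Weighted total:
  Written exam 66 × 0.16 = 10.56
  Portfolio 41 × 0.13 = 5.33
  Midterm exam 85.5 × 0.08 = 6.84
  Quizzes 41.5 × 0.49 = 20.335
  Weekly reports 52 × 0.14 = 7.28
Sum = 50.345
Bonus assignment: 50.345 + 2 = 52.345
52.345 is ≥ 40 and < 62 → Pass

Pass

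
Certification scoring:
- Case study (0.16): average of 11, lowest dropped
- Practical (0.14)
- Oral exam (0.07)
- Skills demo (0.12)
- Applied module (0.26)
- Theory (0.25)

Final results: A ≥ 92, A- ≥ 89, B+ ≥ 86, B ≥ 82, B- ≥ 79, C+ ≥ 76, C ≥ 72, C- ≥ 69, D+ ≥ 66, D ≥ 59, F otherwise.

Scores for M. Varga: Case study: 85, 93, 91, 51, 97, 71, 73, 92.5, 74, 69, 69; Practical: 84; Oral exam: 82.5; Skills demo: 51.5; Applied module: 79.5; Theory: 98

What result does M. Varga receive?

Case study: drop 51 → average of remaining 10 = 814.5/10 = 81.45
Weighted total:
  Case study 81.45 × 0.16 = 13.032
  Practical 84 × 0.14 = 11.76
  Oral exam 82.5 × 0.07 = 5.775
  Skills demo 51.5 × 0.12 = 6.18
  Applied module 79.5 × 0.26 = 20.67
  Theory 98 × 0.25 = 24.5
Sum = 81.917
81.917 is ≥ 79 and < 82 → B-

B-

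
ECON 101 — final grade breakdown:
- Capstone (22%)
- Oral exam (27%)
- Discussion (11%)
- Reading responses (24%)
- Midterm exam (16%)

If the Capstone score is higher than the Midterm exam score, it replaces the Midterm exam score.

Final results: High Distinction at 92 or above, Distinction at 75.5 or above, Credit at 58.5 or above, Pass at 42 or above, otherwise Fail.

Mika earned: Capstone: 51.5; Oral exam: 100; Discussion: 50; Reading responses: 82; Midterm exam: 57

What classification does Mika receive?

Credit

Capstone (51.5) ≤ Midterm exam (57), so Midterm exam stays at 57.
Weighted total:
  Capstone 51.5 × 0.22 = 11.33
  Oral exam 100 × 0.27 = 27
  Discussion 50 × 0.11 = 5.5
  Reading responses 82 × 0.24 = 19.68
  Midterm exam 57 × 0.16 = 9.12
Sum = 72.63
72.63 is ≥ 58.5 and < 75.5 → Credit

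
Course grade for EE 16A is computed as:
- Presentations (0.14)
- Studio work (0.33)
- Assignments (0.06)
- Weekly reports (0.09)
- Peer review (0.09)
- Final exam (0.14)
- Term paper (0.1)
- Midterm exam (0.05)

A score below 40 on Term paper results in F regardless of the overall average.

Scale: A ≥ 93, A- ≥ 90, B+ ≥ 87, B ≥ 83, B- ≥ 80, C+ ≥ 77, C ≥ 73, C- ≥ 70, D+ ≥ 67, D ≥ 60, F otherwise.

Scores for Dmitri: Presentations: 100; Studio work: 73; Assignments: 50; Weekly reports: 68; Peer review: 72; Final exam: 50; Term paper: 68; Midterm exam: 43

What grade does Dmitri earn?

D+

Term paper score 68 ≥ 40: minimum met.
Weighted total:
  Presentations 100 × 0.14 = 14
  Studio work 73 × 0.33 = 24.09
  Assignments 50 × 0.06 = 3
  Weekly reports 68 × 0.09 = 6.12
  Peer review 72 × 0.09 = 6.48
  Final exam 50 × 0.14 = 7
  Term paper 68 × 0.1 = 6.8
  Midterm exam 43 × 0.05 = 2.15
Sum = 69.64
69.64 is ≥ 67 and < 70 → D+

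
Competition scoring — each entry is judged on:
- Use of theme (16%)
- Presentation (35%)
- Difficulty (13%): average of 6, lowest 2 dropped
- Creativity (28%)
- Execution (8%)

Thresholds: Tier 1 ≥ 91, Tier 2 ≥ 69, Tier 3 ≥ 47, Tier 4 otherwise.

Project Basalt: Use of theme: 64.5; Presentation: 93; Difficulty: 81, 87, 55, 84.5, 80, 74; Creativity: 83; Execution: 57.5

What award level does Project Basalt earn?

Difficulty: drop 55, 74 → average of remaining 4 = 332.5/4 = 83.125
Weighted total:
  Use of theme 64.5 × 0.16 = 10.32
  Presentation 93 × 0.35 = 32.55
  Difficulty 83.125 × 0.13 = 10.80625
  Creativity 83 × 0.28 = 23.24
  Execution 57.5 × 0.08 = 4.6
Sum = 81.51625
81.51625 is ≥ 69 and < 91 → Tier 2

Tier 2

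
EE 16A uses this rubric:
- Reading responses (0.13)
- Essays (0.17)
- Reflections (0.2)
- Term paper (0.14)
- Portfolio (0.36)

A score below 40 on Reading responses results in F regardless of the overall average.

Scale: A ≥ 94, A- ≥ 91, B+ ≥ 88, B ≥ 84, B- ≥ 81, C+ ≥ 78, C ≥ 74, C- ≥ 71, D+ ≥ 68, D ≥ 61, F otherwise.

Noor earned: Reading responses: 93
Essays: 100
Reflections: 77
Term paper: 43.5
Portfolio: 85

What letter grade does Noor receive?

Reading responses score 93 ≥ 40: minimum met.
Weighted total:
  Reading responses 93 × 0.13 = 12.09
  Essays 100 × 0.17 = 17
  Reflections 77 × 0.2 = 15.4
  Term paper 43.5 × 0.14 = 6.09
  Portfolio 85 × 0.36 = 30.6
Sum = 81.18
81.18 is ≥ 81 and < 84 → B-

B-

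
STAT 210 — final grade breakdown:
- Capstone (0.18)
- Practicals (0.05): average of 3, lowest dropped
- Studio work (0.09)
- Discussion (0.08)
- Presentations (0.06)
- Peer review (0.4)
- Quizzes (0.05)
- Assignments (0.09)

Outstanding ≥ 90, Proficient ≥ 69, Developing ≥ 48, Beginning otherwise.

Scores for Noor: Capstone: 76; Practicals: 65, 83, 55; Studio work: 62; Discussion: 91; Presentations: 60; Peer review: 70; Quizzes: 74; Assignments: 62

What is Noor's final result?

Practicals: drop 55 → average of remaining 2 = 148/2 = 74
Weighted total:
  Capstone 76 × 0.18 = 13.68
  Practicals 74 × 0.05 = 3.7
  Studio work 62 × 0.09 = 5.58
  Discussion 91 × 0.08 = 7.28
  Presentations 60 × 0.06 = 3.6
  Peer review 70 × 0.4 = 28
  Quizzes 74 × 0.05 = 3.7
  Assignments 62 × 0.09 = 5.58
Sum = 71.12
71.12 is ≥ 69 and < 90 → Proficient

Proficient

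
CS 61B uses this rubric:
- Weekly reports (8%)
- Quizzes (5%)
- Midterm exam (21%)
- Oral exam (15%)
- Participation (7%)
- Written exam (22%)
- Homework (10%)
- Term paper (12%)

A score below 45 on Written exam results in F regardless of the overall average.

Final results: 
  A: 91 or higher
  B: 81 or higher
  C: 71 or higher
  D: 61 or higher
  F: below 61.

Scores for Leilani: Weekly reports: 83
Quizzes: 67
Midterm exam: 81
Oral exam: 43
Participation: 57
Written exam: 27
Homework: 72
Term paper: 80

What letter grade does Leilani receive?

Written exam score 27 < 45: minimum not met.
Weighted total:
  Weekly reports 83 × 0.08 = 6.64
  Quizzes 67 × 0.05 = 3.35
  Midterm exam 81 × 0.21 = 17.01
  Oral exam 43 × 0.15 = 6.45
  Participation 57 × 0.07 = 3.99
  Written exam 27 × 0.22 = 5.94
  Homework 72 × 0.1 = 7.2
  Term paper 80 × 0.12 = 9.6
Sum = 60.18
Because the Written exam minimum was not met, the result is F.

F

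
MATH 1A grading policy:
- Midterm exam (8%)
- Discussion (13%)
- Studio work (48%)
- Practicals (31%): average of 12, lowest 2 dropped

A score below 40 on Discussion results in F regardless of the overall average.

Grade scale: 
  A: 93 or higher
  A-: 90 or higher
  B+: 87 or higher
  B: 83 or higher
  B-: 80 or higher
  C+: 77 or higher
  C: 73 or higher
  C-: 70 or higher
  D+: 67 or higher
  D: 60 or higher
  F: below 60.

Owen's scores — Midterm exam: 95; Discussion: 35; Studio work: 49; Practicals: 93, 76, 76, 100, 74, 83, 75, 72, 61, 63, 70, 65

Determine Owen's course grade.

F

Practicals: drop 61, 63 → average of remaining 10 = 784/10 = 78.4
Discussion score 35 < 40: minimum not met.
Weighted total:
  Midterm exam 95 × 0.08 = 7.6
  Discussion 35 × 0.13 = 4.55
  Studio work 49 × 0.48 = 23.52
  Practicals 78.4 × 0.31 = 24.304
Sum = 59.974
Because the Discussion minimum was not met, the result is F.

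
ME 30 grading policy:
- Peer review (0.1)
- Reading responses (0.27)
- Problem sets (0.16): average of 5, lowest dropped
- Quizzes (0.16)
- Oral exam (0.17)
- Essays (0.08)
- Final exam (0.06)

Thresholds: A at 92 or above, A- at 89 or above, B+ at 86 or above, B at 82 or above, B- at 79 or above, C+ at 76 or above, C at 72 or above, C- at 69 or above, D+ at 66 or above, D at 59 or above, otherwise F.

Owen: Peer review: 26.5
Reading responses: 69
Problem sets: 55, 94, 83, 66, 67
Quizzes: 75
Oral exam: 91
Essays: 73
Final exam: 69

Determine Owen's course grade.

C-

Problem sets: drop 55 → average of remaining 4 = 310/4 = 77.5
Weighted total:
  Peer review 26.5 × 0.1 = 2.65
  Reading responses 69 × 0.27 = 18.63
  Problem sets 77.5 × 0.16 = 12.4
  Quizzes 75 × 0.16 = 12
  Oral exam 91 × 0.17 = 15.47
  Essays 73 × 0.08 = 5.84
  Final exam 69 × 0.06 = 4.14
Sum = 71.13
71.13 is ≥ 69 and < 72 → C-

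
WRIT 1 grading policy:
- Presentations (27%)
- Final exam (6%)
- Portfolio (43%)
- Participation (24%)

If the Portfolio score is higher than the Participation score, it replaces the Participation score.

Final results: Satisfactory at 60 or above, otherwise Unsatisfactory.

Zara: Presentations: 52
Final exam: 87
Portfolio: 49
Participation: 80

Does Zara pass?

Unsatisfactory

Portfolio (49) ≤ Participation (80), so Participation stays at 80.
Weighted total:
  Presentations 52 × 0.27 = 14.04
  Final exam 87 × 0.06 = 5.22
  Portfolio 49 × 0.43 = 21.07
  Participation 80 × 0.24 = 19.2
Sum = 59.53
59.53 < 60 → Unsatisfactory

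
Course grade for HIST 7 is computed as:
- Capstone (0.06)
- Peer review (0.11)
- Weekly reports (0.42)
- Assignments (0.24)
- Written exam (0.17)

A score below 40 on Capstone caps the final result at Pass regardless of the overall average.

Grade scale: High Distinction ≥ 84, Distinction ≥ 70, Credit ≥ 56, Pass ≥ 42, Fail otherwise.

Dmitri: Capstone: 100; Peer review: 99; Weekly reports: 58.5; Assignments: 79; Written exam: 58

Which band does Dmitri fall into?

Distinction

Capstone score 100 ≥ 40: minimum met.
Weighted total:
  Capstone 100 × 0.06 = 6
  Peer review 99 × 0.11 = 10.89
  Weekly reports 58.5 × 0.42 = 24.57
  Assignments 79 × 0.24 = 18.96
  Written exam 58 × 0.17 = 9.86
Sum = 70.28
70.28 is ≥ 70 and < 84 → Distinction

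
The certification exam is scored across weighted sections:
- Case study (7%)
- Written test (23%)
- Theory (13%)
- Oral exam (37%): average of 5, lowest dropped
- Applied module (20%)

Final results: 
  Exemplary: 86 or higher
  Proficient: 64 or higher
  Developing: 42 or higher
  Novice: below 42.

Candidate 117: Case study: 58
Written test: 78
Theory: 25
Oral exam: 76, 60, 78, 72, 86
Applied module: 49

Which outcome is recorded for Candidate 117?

Oral exam: drop 60 → average of remaining 4 = 312/4 = 78
Weighted total:
  Case study 58 × 0.07 = 4.06
  Written test 78 × 0.23 = 17.94
  Theory 25 × 0.13 = 3.25
  Oral exam 78 × 0.37 = 28.86
  Applied module 49 × 0.2 = 9.8
Sum = 63.91
63.91 is ≥ 42 and < 64 → Developing

Developing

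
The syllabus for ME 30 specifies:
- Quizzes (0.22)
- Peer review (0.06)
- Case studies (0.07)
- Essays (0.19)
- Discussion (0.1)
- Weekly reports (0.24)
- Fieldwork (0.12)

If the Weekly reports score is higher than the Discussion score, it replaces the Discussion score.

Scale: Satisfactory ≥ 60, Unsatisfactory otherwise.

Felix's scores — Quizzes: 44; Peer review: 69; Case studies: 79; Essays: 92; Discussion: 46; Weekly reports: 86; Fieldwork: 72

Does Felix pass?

Satisfactory

Weekly reports (86) > Discussion (46), so Discussion counts as 86.
Weighted total:
  Quizzes 44 × 0.22 = 9.68
  Peer review 69 × 0.06 = 4.14
  Case studies 79 × 0.07 = 5.53
  Essays 92 × 0.19 = 17.48
  Discussion 86 × 0.1 = 8.6
  Weekly reports 86 × 0.24 = 20.64
  Fieldwork 72 × 0.12 = 8.64
Sum = 74.71
74.71 ≥ 60 → Satisfactory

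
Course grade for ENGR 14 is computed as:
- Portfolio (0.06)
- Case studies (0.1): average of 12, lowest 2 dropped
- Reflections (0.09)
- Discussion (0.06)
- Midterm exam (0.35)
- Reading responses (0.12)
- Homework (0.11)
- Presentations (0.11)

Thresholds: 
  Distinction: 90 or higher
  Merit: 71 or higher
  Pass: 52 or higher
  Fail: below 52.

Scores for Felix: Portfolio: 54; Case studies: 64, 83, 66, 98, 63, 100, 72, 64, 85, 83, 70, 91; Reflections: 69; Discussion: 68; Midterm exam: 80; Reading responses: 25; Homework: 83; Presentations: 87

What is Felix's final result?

Case studies: drop 63, 64 → average of remaining 10 = 812/10 = 81.2
Weighted total:
  Portfolio 54 × 0.06 = 3.24
  Case studies 81.2 × 0.1 = 8.12
  Reflections 69 × 0.09 = 6.21
  Discussion 68 × 0.06 = 4.08
  Midterm exam 80 × 0.35 = 28
  Reading responses 25 × 0.12 = 3
  Homework 83 × 0.11 = 9.13
  Presentations 87 × 0.11 = 9.57
Sum = 71.35
71.35 is ≥ 71 and < 90 → Merit

Merit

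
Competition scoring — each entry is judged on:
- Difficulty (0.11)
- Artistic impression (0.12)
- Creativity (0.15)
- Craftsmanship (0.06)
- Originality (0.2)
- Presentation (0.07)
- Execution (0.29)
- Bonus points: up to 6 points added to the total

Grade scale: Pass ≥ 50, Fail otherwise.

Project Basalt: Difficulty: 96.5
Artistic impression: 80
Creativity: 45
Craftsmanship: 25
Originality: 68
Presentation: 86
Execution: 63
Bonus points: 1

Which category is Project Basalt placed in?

Pass

Weighted total:
  Difficulty 96.5 × 0.11 = 10.615
  Artistic impression 80 × 0.12 = 9.6
  Creativity 45 × 0.15 = 6.75
  Craftsmanship 25 × 0.06 = 1.5
  Originality 68 × 0.2 = 13.6
  Presentation 86 × 0.07 = 6.02
  Execution 63 × 0.29 = 18.27
Sum = 66.355
Bonus points: 66.355 + 1 = 67.355
67.355 ≥ 50 → Pass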